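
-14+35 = 21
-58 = -58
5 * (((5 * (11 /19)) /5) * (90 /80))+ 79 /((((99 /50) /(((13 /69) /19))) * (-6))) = 9938635 /3114936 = 3.19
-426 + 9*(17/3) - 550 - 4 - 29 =-958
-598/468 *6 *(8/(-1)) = 184/3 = 61.33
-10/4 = -5/2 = -2.50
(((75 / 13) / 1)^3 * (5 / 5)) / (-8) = -421875 / 17576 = -24.00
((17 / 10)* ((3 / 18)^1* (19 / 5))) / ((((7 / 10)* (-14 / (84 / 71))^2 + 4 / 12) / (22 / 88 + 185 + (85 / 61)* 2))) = 44458689 / 21598270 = 2.06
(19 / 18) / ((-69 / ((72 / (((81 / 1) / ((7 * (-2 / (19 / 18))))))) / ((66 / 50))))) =2800 / 20493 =0.14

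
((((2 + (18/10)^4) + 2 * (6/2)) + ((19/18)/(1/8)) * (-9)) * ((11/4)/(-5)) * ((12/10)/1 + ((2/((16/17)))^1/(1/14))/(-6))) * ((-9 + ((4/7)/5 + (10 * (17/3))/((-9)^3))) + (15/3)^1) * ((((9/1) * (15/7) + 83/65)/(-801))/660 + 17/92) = 2512972273946400545213/28873610254125000000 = 87.03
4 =4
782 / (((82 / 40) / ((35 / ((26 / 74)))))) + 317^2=73814437 / 533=138488.62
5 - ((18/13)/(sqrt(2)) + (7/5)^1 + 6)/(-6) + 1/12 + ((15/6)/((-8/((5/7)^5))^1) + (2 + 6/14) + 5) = 3 * sqrt(2)/26 + 55209517/4033680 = 13.85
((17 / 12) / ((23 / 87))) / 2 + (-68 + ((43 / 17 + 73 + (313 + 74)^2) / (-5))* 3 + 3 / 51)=-89971.98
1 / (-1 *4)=-1 / 4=-0.25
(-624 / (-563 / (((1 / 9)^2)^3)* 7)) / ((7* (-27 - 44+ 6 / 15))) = -1040 / 1725094864017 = -0.00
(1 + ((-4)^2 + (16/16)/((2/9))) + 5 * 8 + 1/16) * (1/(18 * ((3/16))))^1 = 985/54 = 18.24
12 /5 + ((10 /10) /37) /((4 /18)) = 933 /370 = 2.52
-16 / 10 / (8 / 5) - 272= -273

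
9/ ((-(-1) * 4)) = 9/ 4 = 2.25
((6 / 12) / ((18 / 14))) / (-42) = -1 / 108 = -0.01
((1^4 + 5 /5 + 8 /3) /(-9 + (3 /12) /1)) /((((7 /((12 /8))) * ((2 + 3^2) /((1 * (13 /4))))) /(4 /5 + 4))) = -312 /1925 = -0.16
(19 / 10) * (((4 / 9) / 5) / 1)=38 / 225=0.17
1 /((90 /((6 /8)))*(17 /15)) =1 /136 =0.01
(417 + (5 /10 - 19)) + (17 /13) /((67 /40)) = 695547 /1742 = 399.28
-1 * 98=-98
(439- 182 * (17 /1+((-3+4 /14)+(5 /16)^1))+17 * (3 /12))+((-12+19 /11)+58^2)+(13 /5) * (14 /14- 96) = 78593 /88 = 893.10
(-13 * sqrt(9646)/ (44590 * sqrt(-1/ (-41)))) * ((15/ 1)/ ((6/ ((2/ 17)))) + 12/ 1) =-209 * sqrt(395486)/ 58310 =-2.25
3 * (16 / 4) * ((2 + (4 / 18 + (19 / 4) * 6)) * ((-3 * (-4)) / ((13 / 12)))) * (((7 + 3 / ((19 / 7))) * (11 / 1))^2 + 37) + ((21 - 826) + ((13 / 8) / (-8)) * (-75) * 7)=9795139518941 / 300352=32612200.08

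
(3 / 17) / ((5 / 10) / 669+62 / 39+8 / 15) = 0.08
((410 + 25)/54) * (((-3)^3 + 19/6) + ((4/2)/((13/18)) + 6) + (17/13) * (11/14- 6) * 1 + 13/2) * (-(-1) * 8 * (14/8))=-1217855/702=-1734.84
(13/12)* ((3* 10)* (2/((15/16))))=69.33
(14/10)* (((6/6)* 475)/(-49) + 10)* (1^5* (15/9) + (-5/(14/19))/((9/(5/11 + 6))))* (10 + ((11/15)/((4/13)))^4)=-57.96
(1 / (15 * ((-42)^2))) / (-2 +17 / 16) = -4 / 99225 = -0.00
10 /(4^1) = 5 /2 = 2.50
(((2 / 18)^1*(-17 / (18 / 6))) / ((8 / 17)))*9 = -289 / 24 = -12.04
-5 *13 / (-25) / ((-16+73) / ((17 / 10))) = 221 / 2850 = 0.08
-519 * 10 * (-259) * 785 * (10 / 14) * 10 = 7537177500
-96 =-96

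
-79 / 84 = -0.94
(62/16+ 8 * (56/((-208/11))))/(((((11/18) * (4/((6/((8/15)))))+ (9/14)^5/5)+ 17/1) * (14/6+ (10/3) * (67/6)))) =-126259982415/4344569387197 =-0.03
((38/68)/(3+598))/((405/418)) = 0.00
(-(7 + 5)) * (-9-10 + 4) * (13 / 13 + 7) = 1440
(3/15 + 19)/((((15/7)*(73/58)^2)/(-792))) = -596800512/133225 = -4479.64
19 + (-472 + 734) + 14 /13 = 282.08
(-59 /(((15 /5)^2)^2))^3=-205379 /531441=-0.39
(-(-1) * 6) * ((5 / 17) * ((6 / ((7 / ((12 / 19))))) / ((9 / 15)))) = 1.59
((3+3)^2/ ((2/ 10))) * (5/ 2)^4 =28125/ 4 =7031.25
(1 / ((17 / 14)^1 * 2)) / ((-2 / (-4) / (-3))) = -42 / 17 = -2.47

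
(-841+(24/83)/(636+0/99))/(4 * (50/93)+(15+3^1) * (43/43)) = -41.74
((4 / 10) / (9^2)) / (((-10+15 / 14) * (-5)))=28 / 253125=0.00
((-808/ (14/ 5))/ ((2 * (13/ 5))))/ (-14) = 2525/ 637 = 3.96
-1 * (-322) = 322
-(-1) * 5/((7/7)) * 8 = 40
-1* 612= -612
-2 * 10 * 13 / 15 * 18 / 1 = -312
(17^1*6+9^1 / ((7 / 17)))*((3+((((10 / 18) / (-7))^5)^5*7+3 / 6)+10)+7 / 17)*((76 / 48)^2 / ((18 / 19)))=7585541021570505763325105490657160851633939678259181 / 1663632800778443008252709166971389412079209949504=4559.62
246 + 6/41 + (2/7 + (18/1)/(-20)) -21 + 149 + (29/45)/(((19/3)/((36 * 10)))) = 22366223/54530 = 410.16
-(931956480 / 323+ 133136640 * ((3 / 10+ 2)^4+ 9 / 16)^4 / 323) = -43170768184071179483695773 / 157714843750000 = -273726728300.24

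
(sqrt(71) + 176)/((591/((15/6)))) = 5 * sqrt(71)/1182 + 440/591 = 0.78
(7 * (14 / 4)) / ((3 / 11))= 539 / 6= 89.83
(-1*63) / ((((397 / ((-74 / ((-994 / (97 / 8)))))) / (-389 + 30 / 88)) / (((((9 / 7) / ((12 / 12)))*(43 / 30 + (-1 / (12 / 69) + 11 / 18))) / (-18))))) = 5848207309 / 396872960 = 14.74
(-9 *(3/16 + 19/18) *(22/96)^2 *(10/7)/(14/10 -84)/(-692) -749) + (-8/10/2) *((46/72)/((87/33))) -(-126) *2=-885960773164273/1782269583360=-497.10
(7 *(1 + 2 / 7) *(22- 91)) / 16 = -621 / 16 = -38.81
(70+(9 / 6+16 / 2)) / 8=159 / 16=9.94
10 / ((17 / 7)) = 70 / 17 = 4.12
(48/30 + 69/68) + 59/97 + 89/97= 136553/32980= 4.14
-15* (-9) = 135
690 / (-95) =-138 / 19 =-7.26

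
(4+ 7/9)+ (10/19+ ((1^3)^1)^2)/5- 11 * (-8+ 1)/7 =13751/855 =16.08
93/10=9.30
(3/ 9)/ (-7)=-0.05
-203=-203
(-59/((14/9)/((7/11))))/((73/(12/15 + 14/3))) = -7257/4015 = -1.81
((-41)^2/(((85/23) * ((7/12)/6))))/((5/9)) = 25053624/2975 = 8421.39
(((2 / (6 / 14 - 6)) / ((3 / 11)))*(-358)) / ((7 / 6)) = 15752 / 39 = 403.90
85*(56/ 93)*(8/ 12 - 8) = -104720/ 279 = -375.34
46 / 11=4.18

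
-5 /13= -0.38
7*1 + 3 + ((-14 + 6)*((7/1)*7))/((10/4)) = -734/5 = -146.80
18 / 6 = 3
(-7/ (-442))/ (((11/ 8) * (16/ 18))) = 0.01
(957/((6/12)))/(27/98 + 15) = 62524/499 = 125.30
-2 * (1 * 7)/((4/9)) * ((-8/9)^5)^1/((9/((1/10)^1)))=57344/295245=0.19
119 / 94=1.27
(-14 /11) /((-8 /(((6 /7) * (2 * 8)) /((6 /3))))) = 12 /11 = 1.09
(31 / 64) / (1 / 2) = 31 / 32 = 0.97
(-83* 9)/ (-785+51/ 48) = 3984/ 4181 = 0.95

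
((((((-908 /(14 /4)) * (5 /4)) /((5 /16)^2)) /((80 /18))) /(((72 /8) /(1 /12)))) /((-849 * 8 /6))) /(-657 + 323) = -454 /24812025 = -0.00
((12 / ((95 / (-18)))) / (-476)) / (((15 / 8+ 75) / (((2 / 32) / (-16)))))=-9 / 37080400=-0.00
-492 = -492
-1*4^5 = -1024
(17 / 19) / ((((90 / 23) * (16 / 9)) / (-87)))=-34017 / 3040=-11.19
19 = 19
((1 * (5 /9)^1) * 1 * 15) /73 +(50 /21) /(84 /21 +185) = 36725 /289737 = 0.13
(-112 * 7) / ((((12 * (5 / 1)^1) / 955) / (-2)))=74872 / 3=24957.33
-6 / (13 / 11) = -66 / 13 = -5.08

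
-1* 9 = -9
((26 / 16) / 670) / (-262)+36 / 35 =10111013 / 9830240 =1.03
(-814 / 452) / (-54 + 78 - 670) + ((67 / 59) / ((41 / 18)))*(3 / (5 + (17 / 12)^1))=0.24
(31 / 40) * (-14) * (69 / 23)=-651 / 20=-32.55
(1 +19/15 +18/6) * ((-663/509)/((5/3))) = -52377/12725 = -4.12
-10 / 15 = -2 / 3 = -0.67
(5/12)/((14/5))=25/168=0.15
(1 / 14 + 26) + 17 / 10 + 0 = 972 / 35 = 27.77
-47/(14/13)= -611/14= -43.64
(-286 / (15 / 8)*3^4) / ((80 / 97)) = -374517 / 25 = -14980.68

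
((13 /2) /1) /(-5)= -13 /10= -1.30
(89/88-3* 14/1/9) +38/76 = -833/264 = -3.16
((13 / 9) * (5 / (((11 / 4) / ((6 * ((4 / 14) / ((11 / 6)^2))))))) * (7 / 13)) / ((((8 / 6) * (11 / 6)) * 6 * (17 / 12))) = 8640 / 248897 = 0.03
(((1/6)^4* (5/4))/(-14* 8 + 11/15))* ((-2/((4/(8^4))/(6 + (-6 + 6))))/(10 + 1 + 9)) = 80/15021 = 0.01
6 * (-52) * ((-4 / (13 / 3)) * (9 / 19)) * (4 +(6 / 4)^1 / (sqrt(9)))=11664 / 19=613.89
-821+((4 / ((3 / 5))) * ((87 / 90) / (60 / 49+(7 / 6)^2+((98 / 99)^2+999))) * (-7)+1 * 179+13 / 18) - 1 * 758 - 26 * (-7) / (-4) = -25043573818327 / 17333318853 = -1444.82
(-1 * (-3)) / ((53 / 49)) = 147 / 53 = 2.77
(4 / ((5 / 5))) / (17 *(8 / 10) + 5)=20 / 93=0.22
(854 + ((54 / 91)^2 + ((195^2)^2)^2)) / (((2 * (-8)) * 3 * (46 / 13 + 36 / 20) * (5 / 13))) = -17312495580485616840515 / 816144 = -21212550212322355.91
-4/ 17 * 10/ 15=-8/ 51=-0.16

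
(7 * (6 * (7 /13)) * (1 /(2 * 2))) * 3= 441 /26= 16.96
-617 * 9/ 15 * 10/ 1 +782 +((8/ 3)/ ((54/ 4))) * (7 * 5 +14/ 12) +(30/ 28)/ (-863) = -8551933213/ 2935926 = -2912.86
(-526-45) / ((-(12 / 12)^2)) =571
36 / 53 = 0.68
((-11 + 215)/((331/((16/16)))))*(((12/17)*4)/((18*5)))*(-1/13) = -32/21515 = -0.00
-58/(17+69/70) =-4060/1259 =-3.22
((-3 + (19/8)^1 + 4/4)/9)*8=1/3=0.33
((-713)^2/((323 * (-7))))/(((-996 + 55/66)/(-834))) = -2543878476/13500431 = -188.43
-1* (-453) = 453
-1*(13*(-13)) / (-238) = -0.71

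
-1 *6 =-6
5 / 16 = 0.31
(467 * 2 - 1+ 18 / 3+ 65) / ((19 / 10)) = 10040 / 19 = 528.42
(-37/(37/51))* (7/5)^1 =-357/5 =-71.40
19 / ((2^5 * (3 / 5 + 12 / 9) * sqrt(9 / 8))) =95 * sqrt(2) / 464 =0.29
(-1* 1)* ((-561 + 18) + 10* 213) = -1587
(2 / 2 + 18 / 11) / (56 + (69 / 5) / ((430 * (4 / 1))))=249400 / 5298359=0.05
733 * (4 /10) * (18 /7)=26388 /35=753.94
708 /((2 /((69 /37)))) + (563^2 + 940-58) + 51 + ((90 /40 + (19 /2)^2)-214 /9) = 212208169 /666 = 318630.88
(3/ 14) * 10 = 15/ 7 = 2.14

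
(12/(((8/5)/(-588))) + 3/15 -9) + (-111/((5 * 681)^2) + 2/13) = -221996207701/50240775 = -4418.65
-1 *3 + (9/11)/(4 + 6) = -321/110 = -2.92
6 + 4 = 10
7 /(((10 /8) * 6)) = 14 /15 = 0.93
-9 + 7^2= 40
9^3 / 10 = 729 / 10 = 72.90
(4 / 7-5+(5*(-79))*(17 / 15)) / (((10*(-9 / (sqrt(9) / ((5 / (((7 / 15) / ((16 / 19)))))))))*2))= 90193 / 108000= 0.84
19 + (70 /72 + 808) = 29807 /36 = 827.97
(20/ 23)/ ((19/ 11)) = 0.50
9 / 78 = 0.12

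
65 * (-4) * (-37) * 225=2164500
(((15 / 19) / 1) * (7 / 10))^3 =9261 / 54872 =0.17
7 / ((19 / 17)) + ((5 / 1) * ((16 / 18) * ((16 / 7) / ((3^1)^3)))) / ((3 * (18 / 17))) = 6.38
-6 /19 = -0.32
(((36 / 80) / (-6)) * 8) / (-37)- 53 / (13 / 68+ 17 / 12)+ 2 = -469469 / 15170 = -30.95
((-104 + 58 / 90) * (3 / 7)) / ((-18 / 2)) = 4651 / 945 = 4.92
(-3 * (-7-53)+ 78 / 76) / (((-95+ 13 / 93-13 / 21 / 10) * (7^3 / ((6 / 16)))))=-3198735 / 1534146488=-0.00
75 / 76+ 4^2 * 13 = 15883 / 76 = 208.99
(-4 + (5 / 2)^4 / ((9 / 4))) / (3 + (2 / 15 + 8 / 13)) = 3.56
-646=-646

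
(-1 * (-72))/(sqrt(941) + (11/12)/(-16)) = 152064/34688903 + 2654208 * sqrt(941)/34688903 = 2.35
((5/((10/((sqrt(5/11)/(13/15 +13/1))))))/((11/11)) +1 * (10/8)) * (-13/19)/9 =-65/684- 5 * sqrt(55)/20064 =-0.10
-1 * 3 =-3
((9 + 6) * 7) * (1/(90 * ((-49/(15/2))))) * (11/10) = -11/56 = -0.20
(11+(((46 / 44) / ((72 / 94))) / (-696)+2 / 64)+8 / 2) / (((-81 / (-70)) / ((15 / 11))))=1449809375 / 81857952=17.71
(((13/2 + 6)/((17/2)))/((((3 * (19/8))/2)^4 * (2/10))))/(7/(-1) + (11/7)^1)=-28672000/3409588323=-0.01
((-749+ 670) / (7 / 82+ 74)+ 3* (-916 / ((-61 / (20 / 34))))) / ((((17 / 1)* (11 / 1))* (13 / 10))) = 320446628 / 3062950605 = 0.10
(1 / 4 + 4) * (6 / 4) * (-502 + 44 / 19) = -242097 / 76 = -3185.49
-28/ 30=-14/ 15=-0.93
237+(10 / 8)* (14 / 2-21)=439 / 2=219.50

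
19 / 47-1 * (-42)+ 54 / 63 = 14233 / 329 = 43.26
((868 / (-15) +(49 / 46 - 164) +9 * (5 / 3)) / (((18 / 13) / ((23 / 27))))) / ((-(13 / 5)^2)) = 18.73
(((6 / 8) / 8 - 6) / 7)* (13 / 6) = -117 / 64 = -1.83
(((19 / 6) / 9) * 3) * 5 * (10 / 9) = 5.86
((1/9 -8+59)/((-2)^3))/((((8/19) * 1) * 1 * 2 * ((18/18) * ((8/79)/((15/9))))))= -863075/6912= -124.87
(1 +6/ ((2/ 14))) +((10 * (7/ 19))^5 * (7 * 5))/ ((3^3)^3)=2154517934531/ 48737056617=44.21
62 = 62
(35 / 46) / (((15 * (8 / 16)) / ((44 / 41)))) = 308 / 2829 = 0.11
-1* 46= -46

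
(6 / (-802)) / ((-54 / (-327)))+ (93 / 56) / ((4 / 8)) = 3.28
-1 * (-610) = 610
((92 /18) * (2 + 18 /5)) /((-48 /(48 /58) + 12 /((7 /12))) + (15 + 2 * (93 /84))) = -18032 /12735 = -1.42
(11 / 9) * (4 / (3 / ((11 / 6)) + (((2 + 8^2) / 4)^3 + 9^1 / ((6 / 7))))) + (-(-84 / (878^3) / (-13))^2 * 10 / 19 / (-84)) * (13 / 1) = 54765796754652743523367 / 50457162757651858130013000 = 0.00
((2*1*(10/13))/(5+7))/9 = 5/351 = 0.01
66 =66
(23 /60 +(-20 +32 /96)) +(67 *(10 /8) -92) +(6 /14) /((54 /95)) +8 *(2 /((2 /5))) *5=109129 /630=173.22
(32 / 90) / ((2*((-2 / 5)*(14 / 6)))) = -4 / 21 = -0.19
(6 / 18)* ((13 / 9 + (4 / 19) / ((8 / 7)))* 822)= 76309 / 171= 446.25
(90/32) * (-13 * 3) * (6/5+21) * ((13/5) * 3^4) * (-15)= 123077799/16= 7692362.44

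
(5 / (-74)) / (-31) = 5 / 2294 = 0.00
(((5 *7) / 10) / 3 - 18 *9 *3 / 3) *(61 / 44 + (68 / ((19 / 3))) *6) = -53089475 / 5016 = -10584.03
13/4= 3.25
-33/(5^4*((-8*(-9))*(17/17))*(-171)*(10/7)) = 77/25650000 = 0.00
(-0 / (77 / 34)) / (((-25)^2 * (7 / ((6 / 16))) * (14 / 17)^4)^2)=0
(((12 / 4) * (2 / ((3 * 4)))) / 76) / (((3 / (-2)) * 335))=-1 / 76380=-0.00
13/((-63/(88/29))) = -1144/1827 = -0.63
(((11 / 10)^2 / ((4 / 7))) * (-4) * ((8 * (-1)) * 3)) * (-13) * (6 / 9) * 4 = -176176 / 25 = -7047.04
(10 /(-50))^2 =1 /25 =0.04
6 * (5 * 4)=120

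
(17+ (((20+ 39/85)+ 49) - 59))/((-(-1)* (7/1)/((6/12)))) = 1167/595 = 1.96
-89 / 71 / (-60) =89 / 4260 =0.02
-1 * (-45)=45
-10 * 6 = -60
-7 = -7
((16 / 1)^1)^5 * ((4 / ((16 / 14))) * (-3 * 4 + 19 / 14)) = -39059456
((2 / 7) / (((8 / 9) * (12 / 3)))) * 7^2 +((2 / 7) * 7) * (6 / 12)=79 / 16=4.94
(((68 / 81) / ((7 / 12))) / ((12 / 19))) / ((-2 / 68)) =-43928 / 567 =-77.47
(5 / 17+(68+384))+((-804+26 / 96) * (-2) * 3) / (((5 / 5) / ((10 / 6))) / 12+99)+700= 80890833 / 67354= 1200.98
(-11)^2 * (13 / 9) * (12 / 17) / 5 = 24.67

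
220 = 220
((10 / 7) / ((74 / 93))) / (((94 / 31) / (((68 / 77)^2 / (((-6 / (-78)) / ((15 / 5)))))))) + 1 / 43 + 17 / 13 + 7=1062685391549 / 40345107803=26.34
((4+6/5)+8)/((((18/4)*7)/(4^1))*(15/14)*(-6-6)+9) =-88/615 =-0.14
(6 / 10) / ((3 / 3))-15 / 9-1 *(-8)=104 / 15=6.93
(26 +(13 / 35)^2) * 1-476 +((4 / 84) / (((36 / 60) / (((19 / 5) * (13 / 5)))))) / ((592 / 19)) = -2935995313 / 6526800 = -449.84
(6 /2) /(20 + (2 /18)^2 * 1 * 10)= 243 /1630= 0.15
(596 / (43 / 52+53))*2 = 61984 / 2799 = 22.15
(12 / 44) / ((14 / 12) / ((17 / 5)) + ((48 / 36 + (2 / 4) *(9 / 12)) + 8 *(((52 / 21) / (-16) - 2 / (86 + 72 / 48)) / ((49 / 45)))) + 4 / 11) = 0.25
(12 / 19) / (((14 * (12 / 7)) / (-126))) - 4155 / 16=-79953 / 304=-263.00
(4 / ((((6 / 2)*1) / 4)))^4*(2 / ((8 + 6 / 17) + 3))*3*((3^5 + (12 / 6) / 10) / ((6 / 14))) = 18966642688 / 78165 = 242648.79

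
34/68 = 1/2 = 0.50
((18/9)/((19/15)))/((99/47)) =470/627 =0.75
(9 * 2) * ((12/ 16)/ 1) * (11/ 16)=297/ 32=9.28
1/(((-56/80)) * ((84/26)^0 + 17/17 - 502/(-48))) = -240/2093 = -0.11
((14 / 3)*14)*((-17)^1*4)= -13328 / 3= -4442.67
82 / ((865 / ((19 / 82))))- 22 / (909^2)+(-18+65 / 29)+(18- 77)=-1549086555959 / 20727258885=-74.74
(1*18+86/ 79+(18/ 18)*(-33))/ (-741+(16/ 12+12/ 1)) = 3297/ 172457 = 0.02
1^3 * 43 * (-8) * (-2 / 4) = 172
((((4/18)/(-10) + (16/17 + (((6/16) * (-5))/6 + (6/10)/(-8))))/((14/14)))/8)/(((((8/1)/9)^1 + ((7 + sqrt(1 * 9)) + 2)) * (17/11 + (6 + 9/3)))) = 0.00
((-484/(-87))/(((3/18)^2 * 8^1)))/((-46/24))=-8712/667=-13.06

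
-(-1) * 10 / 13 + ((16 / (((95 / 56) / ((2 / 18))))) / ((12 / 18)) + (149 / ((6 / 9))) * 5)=8298023 / 7410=1119.84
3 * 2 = 6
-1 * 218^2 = -47524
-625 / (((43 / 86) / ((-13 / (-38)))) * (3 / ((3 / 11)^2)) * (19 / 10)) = -5.58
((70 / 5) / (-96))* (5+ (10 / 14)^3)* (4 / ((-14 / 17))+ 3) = 1495 / 1029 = 1.45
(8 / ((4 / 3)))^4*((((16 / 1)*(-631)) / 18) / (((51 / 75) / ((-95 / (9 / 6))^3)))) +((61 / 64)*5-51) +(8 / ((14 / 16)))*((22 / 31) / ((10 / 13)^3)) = 24043066697968690783 / 88536000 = 271562603889.59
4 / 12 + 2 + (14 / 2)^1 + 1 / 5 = 143 / 15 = 9.53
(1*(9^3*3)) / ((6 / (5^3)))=91125 / 2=45562.50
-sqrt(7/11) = -sqrt(77)/11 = -0.80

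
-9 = -9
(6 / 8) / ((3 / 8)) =2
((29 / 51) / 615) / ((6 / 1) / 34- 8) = -0.00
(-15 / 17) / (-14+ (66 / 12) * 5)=-10 / 153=-0.07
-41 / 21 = -1.95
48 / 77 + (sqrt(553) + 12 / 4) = 279 / 77 + sqrt(553) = 27.14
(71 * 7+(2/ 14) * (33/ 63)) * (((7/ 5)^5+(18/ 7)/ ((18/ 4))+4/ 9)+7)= 38536621124/ 5788125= 6657.88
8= 8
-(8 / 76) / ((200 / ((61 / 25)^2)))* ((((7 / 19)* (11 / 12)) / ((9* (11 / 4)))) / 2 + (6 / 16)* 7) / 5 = -0.00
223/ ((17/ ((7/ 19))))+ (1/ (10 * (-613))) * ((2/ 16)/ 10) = 765514077/ 158399200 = 4.83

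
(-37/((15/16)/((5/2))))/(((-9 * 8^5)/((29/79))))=1073/8736768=0.00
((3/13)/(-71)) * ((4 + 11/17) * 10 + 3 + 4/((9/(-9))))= -2319/15691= -0.15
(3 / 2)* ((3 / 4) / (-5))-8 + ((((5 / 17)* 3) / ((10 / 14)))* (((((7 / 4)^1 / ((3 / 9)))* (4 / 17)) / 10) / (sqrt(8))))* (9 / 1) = -329 / 40 + 3969* sqrt(2) / 11560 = -7.74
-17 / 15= -1.13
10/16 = 5/8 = 0.62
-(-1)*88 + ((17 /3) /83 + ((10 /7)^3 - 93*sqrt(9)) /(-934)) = 7048797851 /79770138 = 88.36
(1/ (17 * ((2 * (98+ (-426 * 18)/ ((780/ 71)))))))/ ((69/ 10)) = -325/ 45745827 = -0.00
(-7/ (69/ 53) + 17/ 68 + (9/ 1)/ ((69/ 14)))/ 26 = -911/ 7176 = -0.13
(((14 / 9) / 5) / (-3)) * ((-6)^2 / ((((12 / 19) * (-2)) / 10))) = 266 / 9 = 29.56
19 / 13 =1.46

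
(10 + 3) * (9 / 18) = 13 / 2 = 6.50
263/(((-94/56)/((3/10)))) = -11046/235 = -47.00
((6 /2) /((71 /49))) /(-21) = -7 /71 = -0.10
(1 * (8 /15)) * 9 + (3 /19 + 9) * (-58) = -50004 /95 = -526.36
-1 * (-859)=859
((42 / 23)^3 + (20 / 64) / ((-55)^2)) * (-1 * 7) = -5020288049 / 117776560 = -42.63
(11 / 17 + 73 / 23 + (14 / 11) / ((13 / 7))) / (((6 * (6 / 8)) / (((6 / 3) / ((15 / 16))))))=3225088 / 1509651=2.14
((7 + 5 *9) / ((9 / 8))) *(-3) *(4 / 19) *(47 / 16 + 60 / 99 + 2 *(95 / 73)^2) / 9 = -2028099736 / 90214641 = -22.48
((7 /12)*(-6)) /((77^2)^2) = -1 /10043726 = -0.00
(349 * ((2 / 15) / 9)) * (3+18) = 4886 / 45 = 108.58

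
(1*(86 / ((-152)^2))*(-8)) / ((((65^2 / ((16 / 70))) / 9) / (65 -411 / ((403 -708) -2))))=-15763284 / 16388542625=-0.00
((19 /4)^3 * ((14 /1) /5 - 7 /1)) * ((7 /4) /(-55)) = 1008273 /70400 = 14.32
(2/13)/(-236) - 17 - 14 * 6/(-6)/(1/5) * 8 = 832961/1534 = 543.00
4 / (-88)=-1 / 22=-0.05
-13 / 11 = -1.18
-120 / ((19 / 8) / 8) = -7680 / 19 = -404.21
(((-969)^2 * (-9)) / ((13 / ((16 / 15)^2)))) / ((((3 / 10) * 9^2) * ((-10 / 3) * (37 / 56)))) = 1495660544 / 108225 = 13819.92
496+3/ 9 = 1489/ 3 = 496.33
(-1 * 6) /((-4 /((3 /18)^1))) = 1 /4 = 0.25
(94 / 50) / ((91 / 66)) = 3102 / 2275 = 1.36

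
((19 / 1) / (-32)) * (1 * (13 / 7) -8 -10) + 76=19171 / 224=85.58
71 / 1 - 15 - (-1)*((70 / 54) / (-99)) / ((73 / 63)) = 1213891 / 21681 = 55.99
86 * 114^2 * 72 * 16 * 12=15450476544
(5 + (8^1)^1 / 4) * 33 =231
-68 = -68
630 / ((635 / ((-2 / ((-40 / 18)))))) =0.89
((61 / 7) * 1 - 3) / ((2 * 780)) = 1 / 273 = 0.00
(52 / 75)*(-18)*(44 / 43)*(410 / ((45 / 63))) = -7879872 / 1075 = -7330.11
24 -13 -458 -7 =-454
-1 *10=-10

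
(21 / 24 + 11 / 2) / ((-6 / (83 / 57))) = -1411 / 912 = -1.55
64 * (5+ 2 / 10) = 1664 / 5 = 332.80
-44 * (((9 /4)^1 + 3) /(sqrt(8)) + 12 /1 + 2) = -697.67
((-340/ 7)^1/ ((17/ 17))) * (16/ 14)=-2720/ 49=-55.51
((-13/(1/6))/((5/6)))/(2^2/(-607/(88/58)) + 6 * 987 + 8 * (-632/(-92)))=-94739346/6049700905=-0.02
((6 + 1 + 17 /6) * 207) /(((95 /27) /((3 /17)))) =329751 /3230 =102.09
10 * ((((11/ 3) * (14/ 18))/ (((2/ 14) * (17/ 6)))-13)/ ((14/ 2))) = -9110/ 1071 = -8.51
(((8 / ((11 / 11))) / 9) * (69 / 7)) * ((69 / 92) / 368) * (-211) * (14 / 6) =-211 / 24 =-8.79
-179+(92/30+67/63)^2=-16068674/99225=-161.94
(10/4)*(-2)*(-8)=40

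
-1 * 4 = -4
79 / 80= 0.99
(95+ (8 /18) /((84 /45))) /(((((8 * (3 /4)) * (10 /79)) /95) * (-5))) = -150100 /63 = -2382.54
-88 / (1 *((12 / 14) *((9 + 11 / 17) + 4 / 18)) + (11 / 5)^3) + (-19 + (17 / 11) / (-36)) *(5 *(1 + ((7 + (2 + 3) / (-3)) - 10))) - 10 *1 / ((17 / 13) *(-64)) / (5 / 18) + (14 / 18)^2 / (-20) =32397769639051 / 93929796720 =344.91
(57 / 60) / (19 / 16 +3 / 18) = 228 / 325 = 0.70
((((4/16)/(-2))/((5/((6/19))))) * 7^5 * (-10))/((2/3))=151263/76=1990.30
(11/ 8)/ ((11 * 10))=1/ 80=0.01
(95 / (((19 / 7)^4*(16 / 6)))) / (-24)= -12005 / 438976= -0.03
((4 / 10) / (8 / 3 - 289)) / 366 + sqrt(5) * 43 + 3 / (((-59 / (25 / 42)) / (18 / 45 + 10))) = -34059763 / 108203935 + 43 * sqrt(5) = 95.84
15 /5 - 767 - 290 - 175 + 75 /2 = -2383 /2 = -1191.50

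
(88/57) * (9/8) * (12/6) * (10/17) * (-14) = -9240/323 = -28.61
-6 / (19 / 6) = -36 / 19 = -1.89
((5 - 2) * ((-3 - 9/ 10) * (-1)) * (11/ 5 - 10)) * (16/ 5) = -36504/ 125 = -292.03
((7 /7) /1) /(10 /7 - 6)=-7 /32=-0.22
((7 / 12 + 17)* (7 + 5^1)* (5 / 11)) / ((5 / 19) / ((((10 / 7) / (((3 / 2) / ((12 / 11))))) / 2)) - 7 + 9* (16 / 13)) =2084680 / 99627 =20.92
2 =2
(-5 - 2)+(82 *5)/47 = 81/47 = 1.72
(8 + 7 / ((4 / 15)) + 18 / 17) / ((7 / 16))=80.71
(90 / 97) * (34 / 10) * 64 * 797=15608448 / 97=160911.84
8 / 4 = 2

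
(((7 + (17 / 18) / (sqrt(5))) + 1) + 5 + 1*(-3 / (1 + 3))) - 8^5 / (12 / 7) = -229229 / 12 + 17*sqrt(5) / 90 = -19101.99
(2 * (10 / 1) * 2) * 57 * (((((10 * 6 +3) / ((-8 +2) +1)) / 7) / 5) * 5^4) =-513000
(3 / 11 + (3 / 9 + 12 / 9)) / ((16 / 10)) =40 / 33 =1.21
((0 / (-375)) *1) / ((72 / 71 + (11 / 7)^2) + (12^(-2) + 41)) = 0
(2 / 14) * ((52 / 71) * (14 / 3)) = 104 / 213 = 0.49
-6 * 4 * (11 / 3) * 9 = -792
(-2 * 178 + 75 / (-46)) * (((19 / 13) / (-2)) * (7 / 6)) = 304.90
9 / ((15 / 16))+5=73 / 5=14.60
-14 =-14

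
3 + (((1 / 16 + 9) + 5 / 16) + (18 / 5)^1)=639 / 40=15.98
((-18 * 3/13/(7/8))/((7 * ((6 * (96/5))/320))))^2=1440000/405769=3.55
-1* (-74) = 74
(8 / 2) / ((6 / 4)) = 8 / 3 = 2.67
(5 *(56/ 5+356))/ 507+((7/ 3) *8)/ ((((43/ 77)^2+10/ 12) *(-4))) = -3123760/ 6884891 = -0.45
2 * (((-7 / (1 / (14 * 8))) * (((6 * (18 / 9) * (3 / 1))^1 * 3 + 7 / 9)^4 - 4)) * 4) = -5761516427214464 / 6561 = -878146079441.31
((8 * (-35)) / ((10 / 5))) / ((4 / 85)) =-2975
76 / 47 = 1.62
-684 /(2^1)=-342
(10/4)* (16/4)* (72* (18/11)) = 1178.18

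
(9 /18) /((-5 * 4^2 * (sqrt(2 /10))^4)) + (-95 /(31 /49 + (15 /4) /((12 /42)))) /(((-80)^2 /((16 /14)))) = -135889 /862880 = -0.16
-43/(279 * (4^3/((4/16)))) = -43/71424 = -0.00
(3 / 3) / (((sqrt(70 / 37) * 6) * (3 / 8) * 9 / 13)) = 26 * sqrt(2590) / 2835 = 0.47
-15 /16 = -0.94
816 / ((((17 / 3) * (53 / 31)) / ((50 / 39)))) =74400 / 689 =107.98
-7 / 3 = -2.33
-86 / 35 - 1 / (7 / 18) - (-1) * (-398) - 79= -16871 / 35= -482.03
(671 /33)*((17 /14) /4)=1037 /168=6.17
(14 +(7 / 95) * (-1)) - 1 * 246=-22047 / 95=-232.07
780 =780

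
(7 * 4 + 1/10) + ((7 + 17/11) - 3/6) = 1988/55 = 36.15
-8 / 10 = -4 / 5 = -0.80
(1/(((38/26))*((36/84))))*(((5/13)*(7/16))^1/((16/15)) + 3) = 24521/4864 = 5.04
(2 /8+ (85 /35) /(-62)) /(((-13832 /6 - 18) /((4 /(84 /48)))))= -1098 /5293715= -0.00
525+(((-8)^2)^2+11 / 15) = 69326 / 15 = 4621.73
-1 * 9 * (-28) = 252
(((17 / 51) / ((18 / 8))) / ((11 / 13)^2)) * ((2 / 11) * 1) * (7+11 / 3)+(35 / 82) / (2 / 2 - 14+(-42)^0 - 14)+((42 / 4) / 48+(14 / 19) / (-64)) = 10343560757 / 17468831952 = 0.59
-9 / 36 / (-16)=1 / 64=0.02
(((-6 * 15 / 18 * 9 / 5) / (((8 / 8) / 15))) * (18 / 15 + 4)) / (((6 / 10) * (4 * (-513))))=65 / 114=0.57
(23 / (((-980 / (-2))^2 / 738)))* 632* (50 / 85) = 5363784 / 204085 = 26.28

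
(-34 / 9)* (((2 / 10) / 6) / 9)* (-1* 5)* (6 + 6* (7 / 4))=187 / 162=1.15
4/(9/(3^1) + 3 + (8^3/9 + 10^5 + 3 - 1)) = 9/225146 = 0.00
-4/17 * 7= -28/17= -1.65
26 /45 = 0.58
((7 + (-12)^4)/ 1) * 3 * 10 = 622290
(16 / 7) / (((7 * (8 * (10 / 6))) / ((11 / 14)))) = 33 / 1715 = 0.02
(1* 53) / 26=53 / 26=2.04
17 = 17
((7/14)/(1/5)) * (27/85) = 27/34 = 0.79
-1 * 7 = -7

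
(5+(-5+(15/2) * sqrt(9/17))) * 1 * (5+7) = 270 * sqrt(17)/17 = 65.48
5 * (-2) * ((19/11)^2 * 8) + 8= -27912/121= -230.68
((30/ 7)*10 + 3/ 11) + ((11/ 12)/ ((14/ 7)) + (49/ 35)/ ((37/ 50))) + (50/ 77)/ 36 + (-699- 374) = -1027.50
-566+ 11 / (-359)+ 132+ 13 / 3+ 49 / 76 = -35118811 / 81852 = -429.05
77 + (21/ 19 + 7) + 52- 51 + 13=1883/ 19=99.11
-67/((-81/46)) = 3082/81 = 38.05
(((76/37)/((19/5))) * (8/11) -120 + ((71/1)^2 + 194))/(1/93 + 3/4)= 774490980/115181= 6724.12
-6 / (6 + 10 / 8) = -24 / 29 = -0.83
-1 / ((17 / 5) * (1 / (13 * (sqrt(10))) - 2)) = 65 * sqrt(10) / 114903 + 16900 / 114903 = 0.15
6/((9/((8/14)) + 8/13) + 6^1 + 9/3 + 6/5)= 1560/6907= 0.23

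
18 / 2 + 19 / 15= 154 / 15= 10.27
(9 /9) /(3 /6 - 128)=-2 /255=-0.01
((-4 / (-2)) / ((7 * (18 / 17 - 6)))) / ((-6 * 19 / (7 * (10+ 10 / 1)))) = 85 / 1197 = 0.07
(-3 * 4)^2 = 144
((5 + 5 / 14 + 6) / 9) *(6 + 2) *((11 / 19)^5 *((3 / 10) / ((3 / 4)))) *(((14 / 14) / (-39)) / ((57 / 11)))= -751141864 / 577958648085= -0.00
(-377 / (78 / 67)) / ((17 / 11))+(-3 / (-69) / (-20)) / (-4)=-19663109 / 93840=-209.54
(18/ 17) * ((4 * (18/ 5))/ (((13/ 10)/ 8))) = 20736/ 221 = 93.83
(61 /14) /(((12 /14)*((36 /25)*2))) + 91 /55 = 162499 /47520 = 3.42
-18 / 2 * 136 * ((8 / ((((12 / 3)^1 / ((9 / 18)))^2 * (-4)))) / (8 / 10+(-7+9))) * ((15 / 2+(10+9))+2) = 43605 / 112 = 389.33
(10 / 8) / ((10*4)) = 1 / 32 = 0.03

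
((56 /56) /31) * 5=5 /31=0.16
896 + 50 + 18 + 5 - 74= 895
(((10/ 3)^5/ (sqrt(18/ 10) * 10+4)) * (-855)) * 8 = 76000000/ 1107 - 38000000 * sqrt(5)/ 369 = -161618.56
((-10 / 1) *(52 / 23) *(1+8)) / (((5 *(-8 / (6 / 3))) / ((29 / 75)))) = 2262 / 575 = 3.93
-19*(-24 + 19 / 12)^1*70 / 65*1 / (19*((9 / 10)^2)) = 94150 / 3159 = 29.80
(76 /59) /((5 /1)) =76 /295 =0.26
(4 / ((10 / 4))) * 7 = 56 / 5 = 11.20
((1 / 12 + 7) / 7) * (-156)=-157.86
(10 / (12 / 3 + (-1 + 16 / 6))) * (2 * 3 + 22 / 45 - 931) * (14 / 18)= -582442 / 459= -1268.94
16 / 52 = 4 / 13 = 0.31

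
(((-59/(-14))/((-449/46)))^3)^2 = 6244232796039841849/963976143495082552849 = 0.01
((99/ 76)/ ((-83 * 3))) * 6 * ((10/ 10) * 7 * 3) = -0.66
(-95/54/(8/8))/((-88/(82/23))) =0.07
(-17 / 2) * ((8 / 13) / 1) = -68 / 13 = -5.23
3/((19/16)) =48/19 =2.53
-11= -11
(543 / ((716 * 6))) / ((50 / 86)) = 7783 / 35800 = 0.22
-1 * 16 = -16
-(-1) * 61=61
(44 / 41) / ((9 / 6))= 88 / 123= 0.72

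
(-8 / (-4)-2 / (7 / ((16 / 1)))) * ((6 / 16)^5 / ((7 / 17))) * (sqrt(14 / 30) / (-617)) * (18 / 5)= 111537 * sqrt(105) / 6191718400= 0.00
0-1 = -1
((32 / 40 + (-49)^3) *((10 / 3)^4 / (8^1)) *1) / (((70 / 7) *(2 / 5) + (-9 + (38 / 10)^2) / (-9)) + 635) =-3676506250 / 1292751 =-2843.94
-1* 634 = -634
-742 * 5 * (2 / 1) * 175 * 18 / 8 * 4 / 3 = -3895500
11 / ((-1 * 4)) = -11 / 4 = -2.75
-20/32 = -0.62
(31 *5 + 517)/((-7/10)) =-960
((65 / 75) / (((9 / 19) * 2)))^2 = 61009 / 72900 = 0.84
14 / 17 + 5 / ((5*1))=31 / 17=1.82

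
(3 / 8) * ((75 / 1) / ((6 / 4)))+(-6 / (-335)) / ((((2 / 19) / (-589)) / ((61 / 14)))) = -3920031 / 9380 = -417.91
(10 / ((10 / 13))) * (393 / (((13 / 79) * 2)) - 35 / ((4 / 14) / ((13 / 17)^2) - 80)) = 730354861 / 47031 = 15529.22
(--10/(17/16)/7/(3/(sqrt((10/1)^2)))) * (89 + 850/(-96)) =384700/1071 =359.20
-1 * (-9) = 9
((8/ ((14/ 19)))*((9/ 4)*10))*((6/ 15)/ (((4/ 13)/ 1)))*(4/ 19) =66.86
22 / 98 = 11 / 49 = 0.22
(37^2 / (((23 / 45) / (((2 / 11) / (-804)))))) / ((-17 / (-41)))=-841935 / 576334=-1.46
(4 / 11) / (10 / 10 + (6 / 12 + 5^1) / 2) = 0.10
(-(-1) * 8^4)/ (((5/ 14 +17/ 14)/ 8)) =229376/ 11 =20852.36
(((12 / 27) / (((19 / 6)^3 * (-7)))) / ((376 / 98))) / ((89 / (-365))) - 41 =-1176277757 / 28691197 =-41.00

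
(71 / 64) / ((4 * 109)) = 71 / 27904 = 0.00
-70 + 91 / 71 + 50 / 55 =-52959 / 781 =-67.81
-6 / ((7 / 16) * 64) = -3 / 14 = -0.21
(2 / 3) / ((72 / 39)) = 13 / 36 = 0.36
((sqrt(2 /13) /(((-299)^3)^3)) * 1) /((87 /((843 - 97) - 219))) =-527 * sqrt(26) /21602464486421842846612569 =-0.00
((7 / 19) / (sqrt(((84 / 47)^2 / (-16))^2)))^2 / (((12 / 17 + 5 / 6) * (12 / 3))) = 82954577 / 149967342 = 0.55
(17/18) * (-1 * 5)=-85/18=-4.72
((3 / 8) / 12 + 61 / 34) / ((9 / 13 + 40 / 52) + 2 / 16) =4303 / 3740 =1.15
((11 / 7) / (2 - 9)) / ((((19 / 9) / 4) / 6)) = -2376 / 931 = -2.55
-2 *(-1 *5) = 10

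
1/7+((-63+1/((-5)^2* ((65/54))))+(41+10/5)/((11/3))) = -6393467/125125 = -51.10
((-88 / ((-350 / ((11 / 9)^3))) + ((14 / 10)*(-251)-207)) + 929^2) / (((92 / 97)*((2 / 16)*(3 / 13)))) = 12065168640226 / 382725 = 31524380.80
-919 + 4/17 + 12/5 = -77891/85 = -916.36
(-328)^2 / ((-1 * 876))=-26896 / 219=-122.81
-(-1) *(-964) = -964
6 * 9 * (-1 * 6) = -324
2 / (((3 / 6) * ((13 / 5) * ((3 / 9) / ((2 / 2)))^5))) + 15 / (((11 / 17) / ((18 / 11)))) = 647730 / 1573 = 411.78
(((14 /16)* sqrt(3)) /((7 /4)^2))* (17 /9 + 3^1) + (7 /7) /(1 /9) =88* sqrt(3) /63 + 9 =11.42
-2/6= -1/3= -0.33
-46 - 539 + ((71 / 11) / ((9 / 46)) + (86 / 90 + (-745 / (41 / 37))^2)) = 41739659627 / 92455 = 451459.19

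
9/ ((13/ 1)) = 9/ 13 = 0.69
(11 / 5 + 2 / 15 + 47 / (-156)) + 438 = 68645 / 156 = 440.03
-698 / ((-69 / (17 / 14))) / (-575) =-5933 / 277725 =-0.02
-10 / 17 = -0.59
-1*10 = -10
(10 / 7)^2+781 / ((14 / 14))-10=37879 / 49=773.04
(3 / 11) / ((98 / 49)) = 3 / 22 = 0.14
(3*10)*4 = 120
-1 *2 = -2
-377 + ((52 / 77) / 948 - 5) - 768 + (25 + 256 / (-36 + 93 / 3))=-107322304 / 91245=-1176.20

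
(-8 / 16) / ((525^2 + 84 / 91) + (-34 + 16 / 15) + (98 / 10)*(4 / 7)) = -39 / 21496690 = -0.00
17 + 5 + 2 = 24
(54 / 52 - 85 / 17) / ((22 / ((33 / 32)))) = -309 / 1664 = -0.19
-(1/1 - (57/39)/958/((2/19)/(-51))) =-43319/24908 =-1.74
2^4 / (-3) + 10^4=29984 / 3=9994.67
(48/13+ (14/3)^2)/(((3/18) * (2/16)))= 47680/39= 1222.56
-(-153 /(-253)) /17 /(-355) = 9 /89815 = 0.00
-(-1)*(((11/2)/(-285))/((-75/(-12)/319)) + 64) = 448982/7125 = 63.02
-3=-3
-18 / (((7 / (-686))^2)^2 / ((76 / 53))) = -126179964288 / 53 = -2380754043.17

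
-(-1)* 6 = 6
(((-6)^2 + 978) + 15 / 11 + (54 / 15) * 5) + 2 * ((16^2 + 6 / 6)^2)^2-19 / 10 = 959743601681 / 110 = 8724941833.46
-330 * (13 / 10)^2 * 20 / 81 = -3718 / 27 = -137.70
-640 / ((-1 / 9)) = 5760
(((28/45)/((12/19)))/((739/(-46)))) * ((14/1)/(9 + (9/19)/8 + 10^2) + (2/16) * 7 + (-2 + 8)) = -2841073781/6615217620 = -0.43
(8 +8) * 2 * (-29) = -928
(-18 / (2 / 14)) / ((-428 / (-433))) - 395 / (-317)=-8562913 / 67838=-126.23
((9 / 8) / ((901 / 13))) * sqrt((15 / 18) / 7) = 0.01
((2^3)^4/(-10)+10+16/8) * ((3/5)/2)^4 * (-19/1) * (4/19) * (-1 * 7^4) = -30930.26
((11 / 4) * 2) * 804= 4422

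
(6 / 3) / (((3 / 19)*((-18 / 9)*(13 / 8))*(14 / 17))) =-1292 / 273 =-4.73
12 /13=0.92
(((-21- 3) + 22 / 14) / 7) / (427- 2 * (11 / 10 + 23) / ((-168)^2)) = -0.01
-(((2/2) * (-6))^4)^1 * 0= 0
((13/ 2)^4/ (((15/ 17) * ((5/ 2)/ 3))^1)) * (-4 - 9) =-6311981/ 200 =-31559.90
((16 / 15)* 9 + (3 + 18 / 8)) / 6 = 99 / 40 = 2.48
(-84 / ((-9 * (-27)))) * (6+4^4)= -90.57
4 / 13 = 0.31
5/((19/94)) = 470/19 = 24.74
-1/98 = -0.01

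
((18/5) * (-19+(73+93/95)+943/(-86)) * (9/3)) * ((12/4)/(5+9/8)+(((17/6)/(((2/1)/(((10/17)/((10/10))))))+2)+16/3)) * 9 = 14825659797/400330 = 37033.60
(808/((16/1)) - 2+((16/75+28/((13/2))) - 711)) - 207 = -1686709/1950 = -864.98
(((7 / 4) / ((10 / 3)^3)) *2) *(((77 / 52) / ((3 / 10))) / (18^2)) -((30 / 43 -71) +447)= -6064508023 / 16099200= -376.70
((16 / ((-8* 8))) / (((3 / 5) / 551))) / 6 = -2755 / 72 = -38.26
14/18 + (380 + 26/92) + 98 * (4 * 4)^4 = 2659084351/414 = 6422909.06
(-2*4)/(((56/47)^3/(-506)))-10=26157459/10976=2383.15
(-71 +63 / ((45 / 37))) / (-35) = 96 / 175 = 0.55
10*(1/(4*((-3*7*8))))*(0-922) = 2305/168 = 13.72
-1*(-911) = 911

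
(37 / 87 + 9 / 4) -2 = 235 / 348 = 0.68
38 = 38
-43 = -43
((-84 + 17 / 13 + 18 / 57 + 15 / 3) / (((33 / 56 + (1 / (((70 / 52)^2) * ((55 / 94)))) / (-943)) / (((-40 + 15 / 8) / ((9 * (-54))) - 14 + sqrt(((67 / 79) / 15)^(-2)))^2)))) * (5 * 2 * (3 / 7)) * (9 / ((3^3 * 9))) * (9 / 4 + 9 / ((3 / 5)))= -2398621117031911803810625 / 469849748614308802584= -5105.08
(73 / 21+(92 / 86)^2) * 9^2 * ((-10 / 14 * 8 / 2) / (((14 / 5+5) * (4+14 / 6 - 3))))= -41.13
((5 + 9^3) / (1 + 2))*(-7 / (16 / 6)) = -2569 / 4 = -642.25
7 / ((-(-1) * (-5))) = -7 / 5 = -1.40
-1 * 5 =-5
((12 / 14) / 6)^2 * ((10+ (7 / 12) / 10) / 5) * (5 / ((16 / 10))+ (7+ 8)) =35003 / 47040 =0.74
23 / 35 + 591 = 20708 / 35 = 591.66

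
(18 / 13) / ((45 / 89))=178 / 65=2.74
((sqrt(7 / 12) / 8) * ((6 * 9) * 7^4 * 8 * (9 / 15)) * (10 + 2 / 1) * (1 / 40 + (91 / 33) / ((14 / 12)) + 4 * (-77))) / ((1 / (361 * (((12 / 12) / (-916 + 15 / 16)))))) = 75526010221032 * sqrt(21) / 4026275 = 85961256.69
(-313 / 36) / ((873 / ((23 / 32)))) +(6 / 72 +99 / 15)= 33571013 / 5028480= 6.68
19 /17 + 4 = 87 /17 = 5.12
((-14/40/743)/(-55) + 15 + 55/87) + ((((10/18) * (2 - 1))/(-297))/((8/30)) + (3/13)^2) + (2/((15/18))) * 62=13341362572433/81113142825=164.48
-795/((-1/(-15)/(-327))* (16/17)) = 66291075/16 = 4143192.19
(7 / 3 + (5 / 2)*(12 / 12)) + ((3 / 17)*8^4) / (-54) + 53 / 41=-91079 / 12546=-7.26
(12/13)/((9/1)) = 4/39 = 0.10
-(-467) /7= 467 /7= 66.71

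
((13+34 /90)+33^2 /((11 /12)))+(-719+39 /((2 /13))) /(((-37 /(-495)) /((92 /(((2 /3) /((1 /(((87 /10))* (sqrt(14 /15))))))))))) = 54062 /45 - 7571025* sqrt(210) /1073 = -101048.93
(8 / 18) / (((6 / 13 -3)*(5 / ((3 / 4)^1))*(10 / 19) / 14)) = -1729 / 2475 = -0.70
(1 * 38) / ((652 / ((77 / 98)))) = 209 / 4564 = 0.05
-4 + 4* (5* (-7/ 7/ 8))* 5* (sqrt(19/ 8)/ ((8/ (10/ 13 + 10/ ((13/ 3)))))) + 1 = -125* sqrt(38)/ 104-3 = -10.41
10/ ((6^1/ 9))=15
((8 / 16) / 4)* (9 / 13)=9 / 104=0.09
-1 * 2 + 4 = 2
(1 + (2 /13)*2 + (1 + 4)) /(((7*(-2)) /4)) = -164 /91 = -1.80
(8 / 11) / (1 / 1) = 8 / 11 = 0.73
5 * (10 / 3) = 50 / 3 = 16.67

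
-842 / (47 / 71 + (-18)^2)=-59782 / 23051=-2.59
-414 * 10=-4140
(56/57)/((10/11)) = 308/285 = 1.08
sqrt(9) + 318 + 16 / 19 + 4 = 6191 / 19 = 325.84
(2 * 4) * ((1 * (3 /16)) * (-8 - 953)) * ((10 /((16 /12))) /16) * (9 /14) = -434.38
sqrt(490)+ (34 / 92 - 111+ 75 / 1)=-13.49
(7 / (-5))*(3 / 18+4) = -35 / 6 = -5.83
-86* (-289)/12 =12427/6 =2071.17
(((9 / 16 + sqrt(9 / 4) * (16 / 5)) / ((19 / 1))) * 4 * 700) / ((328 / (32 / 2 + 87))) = 248.16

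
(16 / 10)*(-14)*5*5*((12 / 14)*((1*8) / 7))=-3840 / 7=-548.57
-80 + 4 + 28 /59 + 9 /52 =-231181 /3068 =-75.35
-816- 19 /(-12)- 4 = -9821 /12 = -818.42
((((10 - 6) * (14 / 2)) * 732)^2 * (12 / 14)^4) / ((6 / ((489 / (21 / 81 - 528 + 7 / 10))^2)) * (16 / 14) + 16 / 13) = 24656911.99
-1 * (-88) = 88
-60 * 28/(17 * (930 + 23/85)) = -8400/79073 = -0.11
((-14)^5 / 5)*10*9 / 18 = -537824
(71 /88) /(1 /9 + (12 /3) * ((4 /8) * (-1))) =-0.43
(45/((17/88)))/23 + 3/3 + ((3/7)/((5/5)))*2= 32803/2737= 11.99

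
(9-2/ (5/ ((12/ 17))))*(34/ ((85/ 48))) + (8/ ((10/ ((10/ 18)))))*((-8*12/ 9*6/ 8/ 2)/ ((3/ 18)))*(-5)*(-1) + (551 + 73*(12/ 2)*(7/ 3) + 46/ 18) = 1689.60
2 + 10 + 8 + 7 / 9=187 / 9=20.78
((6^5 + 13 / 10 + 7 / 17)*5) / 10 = 1322211 / 340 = 3888.86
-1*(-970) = 970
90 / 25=18 / 5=3.60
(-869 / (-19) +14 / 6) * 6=5480 / 19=288.42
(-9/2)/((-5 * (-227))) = -0.00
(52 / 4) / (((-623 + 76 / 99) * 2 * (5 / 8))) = -5148 / 308005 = -0.02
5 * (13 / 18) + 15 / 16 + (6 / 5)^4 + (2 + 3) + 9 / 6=1180999 / 90000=13.12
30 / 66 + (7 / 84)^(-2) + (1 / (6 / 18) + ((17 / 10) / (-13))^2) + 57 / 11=28378279 / 185900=152.65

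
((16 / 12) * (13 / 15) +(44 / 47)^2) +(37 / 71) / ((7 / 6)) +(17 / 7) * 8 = 21.91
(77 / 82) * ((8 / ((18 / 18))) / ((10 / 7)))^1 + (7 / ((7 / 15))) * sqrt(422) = 1078 / 205 + 15 * sqrt(422) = 313.40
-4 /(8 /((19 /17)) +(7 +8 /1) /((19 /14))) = -38 /173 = -0.22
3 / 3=1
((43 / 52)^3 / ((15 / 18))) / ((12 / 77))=6122039 / 1406080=4.35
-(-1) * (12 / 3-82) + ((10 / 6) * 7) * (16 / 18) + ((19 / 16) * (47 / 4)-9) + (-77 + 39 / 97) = -23344625 / 167616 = -139.27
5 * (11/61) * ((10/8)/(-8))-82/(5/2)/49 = -387503/478240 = -0.81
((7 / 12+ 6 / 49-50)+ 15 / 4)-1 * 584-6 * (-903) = 703903 / 147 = 4788.46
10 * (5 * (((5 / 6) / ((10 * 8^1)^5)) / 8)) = 1 / 629145600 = 0.00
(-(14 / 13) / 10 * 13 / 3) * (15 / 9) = -7 / 9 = -0.78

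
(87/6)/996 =29/1992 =0.01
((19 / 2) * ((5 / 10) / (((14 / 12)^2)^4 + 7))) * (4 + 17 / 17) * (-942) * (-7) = 37577208960 / 2503159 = 15011.91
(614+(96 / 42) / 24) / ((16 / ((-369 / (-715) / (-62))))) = -123 / 385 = -0.32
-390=-390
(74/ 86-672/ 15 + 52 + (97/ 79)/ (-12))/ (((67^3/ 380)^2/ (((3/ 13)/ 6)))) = 5855524690/ 11984197844895627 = 0.00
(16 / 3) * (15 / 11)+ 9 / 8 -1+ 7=1267 / 88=14.40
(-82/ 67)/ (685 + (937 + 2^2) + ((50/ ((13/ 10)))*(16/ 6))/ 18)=-14391/ 19186321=-0.00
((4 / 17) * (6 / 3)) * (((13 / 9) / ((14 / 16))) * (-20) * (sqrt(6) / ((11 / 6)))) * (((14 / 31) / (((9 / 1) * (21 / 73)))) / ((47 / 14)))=-9717760 * sqrt(6) / 22069179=-1.08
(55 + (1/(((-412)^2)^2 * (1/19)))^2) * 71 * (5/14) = 16209468351508122404582555/11622666167534633222144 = 1394.64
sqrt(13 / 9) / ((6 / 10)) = 5 * sqrt(13) / 9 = 2.00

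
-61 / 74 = -0.82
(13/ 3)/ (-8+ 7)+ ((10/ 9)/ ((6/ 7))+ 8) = 134/ 27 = 4.96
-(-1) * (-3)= -3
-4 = -4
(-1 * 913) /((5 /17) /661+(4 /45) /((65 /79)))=-30008689425 /3565517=-8416.36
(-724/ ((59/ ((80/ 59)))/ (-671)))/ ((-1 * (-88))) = 441640/ 3481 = 126.87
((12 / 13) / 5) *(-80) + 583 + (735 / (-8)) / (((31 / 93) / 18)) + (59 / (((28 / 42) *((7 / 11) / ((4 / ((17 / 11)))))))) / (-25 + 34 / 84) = -4024946365 / 913172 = -4407.65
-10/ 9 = -1.11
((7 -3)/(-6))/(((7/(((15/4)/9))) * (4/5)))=-0.05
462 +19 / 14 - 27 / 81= 19447 / 42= 463.02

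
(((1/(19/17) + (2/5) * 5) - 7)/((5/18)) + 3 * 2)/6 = -139/95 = -1.46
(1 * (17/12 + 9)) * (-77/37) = -9625/444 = -21.68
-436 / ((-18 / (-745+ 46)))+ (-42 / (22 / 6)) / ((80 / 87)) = -22365803 / 1320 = -16943.79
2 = 2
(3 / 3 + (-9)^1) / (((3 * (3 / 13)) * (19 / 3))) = -104 / 57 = -1.82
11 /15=0.73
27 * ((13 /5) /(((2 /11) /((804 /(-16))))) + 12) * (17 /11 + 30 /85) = -54180171 /1496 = -36216.69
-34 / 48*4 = -17 / 6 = -2.83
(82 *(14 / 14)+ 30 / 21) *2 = 1168 / 7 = 166.86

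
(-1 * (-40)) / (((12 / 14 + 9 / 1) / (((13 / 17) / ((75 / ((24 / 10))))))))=2912 / 29325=0.10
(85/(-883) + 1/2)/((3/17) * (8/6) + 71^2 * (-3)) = -12121/454015642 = -0.00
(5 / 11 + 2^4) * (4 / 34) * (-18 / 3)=-2172 / 187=-11.61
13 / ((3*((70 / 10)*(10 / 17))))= 221 / 210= 1.05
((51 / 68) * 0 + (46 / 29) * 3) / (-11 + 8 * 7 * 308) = 138 / 499873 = 0.00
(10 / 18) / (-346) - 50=-155705 / 3114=-50.00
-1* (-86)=86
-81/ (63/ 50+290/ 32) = -32400/ 4129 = -7.85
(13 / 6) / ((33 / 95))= 1235 / 198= 6.24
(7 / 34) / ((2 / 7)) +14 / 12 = 385 / 204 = 1.89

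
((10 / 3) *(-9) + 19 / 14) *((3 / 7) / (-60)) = 401 / 1960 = 0.20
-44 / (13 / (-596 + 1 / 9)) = 235972 / 117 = 2016.85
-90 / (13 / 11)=-990 / 13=-76.15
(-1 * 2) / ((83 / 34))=-68 / 83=-0.82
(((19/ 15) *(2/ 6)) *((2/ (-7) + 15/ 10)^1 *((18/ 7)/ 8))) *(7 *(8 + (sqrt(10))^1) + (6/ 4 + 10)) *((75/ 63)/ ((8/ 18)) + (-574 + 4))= -138533085/ 21952 - 1026171 *sqrt(10)/ 1568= -8380.27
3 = 3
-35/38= -0.92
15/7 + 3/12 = 67/28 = 2.39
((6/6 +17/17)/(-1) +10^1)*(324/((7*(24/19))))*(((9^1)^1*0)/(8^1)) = 0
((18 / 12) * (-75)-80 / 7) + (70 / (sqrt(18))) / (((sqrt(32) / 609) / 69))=3428245 / 28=122437.32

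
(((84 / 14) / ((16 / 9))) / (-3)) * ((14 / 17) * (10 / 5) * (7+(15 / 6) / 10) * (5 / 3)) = -3045 / 136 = -22.39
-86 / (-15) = 86 / 15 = 5.73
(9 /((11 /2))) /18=0.09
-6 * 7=-42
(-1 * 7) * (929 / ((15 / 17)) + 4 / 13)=-1437583 / 195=-7372.22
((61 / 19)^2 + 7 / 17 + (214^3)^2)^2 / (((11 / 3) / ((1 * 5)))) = 5211572524572264827237789062821627840 / 414290459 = 12579513747798533847572360000.00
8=8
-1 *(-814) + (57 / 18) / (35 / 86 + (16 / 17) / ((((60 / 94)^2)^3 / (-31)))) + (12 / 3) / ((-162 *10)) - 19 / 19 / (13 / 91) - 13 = 4616125038941578433 / 5813831371871835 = 793.99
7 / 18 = 0.39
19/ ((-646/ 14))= -7/ 17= -0.41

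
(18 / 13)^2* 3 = 972 / 169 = 5.75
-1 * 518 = -518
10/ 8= 1.25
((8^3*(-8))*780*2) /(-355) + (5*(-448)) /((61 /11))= 76205632 /4331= 17595.39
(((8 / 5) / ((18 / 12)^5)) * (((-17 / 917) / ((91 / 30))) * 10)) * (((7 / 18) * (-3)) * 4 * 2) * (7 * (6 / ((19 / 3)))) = 696320 / 873639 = 0.80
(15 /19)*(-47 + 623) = 8640 /19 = 454.74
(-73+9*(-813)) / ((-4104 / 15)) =18475 / 684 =27.01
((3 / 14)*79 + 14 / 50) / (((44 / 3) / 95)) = 343311 / 3080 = 111.46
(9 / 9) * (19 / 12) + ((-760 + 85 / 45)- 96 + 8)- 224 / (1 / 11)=-119107 / 36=-3308.53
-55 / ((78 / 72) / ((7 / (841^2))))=-4620 / 9194653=-0.00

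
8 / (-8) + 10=9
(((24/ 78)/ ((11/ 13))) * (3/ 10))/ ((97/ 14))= 84/ 5335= 0.02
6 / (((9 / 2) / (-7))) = -28 / 3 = -9.33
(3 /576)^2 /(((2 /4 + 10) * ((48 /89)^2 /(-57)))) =-150499 /297271296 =-0.00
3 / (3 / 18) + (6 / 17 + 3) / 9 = 937 / 51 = 18.37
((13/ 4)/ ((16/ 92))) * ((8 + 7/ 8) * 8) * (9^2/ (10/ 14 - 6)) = -12036843/ 592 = -20332.51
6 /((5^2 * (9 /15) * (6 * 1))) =1 /15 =0.07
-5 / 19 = -0.26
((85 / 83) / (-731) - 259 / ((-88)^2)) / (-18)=963091 / 497490048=0.00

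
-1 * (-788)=788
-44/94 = -22/47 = -0.47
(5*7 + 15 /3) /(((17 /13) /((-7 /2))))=-1820 /17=-107.06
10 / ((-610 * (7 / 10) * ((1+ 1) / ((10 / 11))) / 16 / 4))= -3200 / 4697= -0.68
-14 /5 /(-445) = 14 /2225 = 0.01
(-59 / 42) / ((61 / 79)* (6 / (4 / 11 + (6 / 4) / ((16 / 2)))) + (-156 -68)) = 452117 / 69388032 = 0.01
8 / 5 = 1.60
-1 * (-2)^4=-16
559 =559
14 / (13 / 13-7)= -7 / 3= -2.33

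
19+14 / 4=45 / 2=22.50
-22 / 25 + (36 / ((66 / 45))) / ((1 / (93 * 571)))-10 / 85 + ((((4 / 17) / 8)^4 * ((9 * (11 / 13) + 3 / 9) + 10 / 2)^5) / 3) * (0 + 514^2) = 33009803755036387141859 / 24867530571440700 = 1327425.88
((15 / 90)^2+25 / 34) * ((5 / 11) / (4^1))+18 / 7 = 501049 / 188496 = 2.66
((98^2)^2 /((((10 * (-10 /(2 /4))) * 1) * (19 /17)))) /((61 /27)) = -5292087318 /28975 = -182643.22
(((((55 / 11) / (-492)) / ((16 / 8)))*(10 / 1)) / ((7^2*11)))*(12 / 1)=-25 / 22099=-0.00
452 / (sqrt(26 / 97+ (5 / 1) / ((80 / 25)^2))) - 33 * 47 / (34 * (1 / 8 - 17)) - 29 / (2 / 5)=-106789 / 1530+ 7232 * sqrt(1821757) / 18781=449.94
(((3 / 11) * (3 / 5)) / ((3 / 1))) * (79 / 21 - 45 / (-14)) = 293 / 770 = 0.38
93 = 93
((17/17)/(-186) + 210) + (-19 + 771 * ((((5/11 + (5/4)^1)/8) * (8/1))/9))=1379075/4092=337.02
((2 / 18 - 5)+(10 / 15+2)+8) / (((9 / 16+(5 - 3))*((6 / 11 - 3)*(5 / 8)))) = -73216 / 49815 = -1.47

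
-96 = -96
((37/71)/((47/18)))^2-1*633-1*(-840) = 2305506339/11135569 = 207.04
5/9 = 0.56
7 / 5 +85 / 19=558 / 95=5.87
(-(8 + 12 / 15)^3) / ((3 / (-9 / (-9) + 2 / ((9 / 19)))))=-4003648 / 3375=-1186.27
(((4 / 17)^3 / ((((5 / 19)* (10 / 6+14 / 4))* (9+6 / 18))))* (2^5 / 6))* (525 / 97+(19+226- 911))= -60323328 / 16679635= -3.62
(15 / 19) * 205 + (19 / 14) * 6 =22608 / 133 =169.98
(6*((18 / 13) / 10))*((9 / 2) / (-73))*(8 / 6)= -324 / 4745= -0.07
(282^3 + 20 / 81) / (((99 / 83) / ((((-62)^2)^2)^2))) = 32918797091876209457787904 / 8019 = 4105100023927697899711.67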